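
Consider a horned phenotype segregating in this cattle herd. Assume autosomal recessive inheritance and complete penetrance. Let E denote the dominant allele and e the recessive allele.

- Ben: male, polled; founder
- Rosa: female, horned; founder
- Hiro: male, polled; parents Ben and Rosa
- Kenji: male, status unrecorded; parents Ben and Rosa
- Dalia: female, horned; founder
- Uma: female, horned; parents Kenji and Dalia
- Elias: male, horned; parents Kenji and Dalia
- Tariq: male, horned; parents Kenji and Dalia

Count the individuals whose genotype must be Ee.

1

Obligate heterozygotes: Hiro is polled so carries E and received e from Rosa (ee), so Hiro is Ee.
Every other individual is either homozygous by phenotype or has at least one consistent homozygous assignment, so the count is 1.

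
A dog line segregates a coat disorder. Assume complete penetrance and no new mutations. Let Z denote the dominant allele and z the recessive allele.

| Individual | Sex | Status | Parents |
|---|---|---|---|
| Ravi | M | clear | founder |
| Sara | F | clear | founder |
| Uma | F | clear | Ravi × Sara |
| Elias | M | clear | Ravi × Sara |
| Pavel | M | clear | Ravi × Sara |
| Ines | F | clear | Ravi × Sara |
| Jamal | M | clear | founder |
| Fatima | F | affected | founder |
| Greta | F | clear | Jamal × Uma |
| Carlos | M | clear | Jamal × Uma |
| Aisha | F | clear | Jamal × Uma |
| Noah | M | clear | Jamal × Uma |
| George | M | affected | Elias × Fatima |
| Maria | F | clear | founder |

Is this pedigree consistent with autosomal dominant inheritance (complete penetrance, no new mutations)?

A consistent assignment under autosomal dominant exists: Ravi zz, Sara zz, Uma zz, Elias zz, Pavel zz, Ines zz, Jamal zz, Fatima ZZ, Greta zz, Carlos zz, Aisha zz, Noah zz, George Zz, Maria zz.
In this assignment every recorded phenotype matches its genotype and every non-founder's genotype is obtainable from its parents' genotypes, so the pedigree is consistent.

Yes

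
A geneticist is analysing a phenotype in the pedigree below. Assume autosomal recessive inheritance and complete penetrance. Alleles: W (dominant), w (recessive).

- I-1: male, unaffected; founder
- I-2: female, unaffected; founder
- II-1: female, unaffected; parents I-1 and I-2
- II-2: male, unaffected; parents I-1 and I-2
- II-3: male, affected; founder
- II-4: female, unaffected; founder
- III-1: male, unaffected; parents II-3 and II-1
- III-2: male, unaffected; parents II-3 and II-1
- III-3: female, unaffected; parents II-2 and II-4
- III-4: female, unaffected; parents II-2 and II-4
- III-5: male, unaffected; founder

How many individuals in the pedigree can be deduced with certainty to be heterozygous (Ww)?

Obligate heterozygotes: III-1 is unaffected so carries W and received w from II-3 (ww), so III-1 is Ww; III-2 is unaffected so carries W and received w from II-3 (ww), so III-2 is Ww.
Every other individual is either homozygous by phenotype or has at least one consistent homozygous assignment, so the count is 2.

2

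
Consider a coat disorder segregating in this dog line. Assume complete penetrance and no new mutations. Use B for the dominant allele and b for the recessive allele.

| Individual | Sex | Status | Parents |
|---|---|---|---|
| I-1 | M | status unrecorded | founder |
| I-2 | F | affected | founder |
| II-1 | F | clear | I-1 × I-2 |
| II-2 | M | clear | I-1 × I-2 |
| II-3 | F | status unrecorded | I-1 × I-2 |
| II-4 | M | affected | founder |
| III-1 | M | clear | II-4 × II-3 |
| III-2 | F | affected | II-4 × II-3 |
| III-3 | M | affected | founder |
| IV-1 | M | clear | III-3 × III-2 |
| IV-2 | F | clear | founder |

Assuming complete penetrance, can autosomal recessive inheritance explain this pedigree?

No

Under autosomal recessive, IV-1 (clear, male) cannot arise from III-3 (affected) × III-2 (affected).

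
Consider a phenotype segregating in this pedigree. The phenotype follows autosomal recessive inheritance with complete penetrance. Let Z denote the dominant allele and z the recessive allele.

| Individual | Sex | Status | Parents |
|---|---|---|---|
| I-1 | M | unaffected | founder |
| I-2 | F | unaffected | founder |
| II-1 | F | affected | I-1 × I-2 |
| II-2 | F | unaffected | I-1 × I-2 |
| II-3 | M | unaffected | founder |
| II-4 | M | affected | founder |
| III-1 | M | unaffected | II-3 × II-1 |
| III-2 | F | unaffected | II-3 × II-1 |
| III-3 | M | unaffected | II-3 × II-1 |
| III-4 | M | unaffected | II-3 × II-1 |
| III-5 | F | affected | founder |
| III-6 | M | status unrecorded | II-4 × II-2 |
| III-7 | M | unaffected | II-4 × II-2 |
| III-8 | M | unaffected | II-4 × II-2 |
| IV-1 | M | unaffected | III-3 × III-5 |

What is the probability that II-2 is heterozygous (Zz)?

I-1 is unaffected so carries Z and passed z to II-1 (zz), so I-1 is Zz.
I-2 is unaffected so carries Z and passed z to II-1 (zz), so I-2 is Zz.
Their cross gives offspring ratios 1/4 ZZ : 1/2 Zz : 1/4 zz. Conditioning on II-2 being unaffected, P(Zz) = 1/2 / 3/4 = 2/3 before taking II-2's own offspring into account.
II-4 is affected, so II-4 is zz.
Now use II-2's offspring. Probability of each recorded status — unaffected son III-7: 1/2 if II-2 is Zz, 1 if ZZ; unaffected son III-8: 1/2 if II-2 is Zz, 1 if ZZ. (III-6: equally likely either way, so uninformative.)
Bayes: P(Zz) = 2/3·1/4 / (2/3·1/4 + 1/3·1) = 1/3.

1/3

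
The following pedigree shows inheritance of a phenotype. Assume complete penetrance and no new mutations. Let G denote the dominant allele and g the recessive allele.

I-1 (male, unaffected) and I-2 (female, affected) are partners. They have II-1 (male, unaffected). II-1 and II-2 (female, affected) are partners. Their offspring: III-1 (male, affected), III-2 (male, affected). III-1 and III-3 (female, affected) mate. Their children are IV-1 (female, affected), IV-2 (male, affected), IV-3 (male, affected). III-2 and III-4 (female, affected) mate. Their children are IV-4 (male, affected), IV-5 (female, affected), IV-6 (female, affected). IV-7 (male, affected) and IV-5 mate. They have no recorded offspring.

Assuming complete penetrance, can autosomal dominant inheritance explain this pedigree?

A consistent assignment under autosomal dominant exists: I-1 gg, I-2 Gg, II-1 gg, II-2 GG, III-1 Gg, III-2 Gg, III-3 GG, III-4 GG, IV-1 GG, IV-2 GG, IV-3 GG, IV-4 GG, IV-5 GG, IV-6 GG, IV-7 GG.
In this assignment every recorded phenotype matches its genotype and every non-founder's genotype is obtainable from its parents' genotypes, so the pedigree is consistent.

Yes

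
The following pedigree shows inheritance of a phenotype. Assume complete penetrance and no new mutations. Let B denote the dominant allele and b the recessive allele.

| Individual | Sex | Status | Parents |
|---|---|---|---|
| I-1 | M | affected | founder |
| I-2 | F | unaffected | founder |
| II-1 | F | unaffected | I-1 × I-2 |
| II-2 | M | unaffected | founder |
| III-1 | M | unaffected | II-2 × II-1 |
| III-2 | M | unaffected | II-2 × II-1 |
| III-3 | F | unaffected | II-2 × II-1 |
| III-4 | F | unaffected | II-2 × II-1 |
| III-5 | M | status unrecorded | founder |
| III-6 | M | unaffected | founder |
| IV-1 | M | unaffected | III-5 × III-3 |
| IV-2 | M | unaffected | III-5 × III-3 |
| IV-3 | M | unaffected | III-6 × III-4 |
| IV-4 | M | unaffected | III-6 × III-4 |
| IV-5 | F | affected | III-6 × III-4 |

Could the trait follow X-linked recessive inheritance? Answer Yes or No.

Under X-linked recessive, IV-5 (affected, female) cannot arise from III-6 (unaffected) × III-4 (unaffected).

No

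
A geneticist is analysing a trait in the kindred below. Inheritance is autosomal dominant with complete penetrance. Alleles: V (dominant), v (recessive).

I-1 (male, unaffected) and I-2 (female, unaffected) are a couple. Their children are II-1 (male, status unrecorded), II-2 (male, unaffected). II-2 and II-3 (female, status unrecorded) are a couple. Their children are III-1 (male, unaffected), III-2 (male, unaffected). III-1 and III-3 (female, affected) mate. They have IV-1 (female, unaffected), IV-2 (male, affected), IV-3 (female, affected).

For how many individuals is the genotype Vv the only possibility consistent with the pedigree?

3

Obligate heterozygotes: III-3 is affected so carries V and passed v to IV-1 (vv), so III-3 is Vv; IV-2 is affected so carries V and received v from III-1 (vv), so IV-2 is Vv; IV-3 is affected so carries V and received v from III-1 (vv), so IV-3 is Vv.
Every other individual is either homozygous by phenotype or has at least one consistent homozygous assignment, so the count is 3.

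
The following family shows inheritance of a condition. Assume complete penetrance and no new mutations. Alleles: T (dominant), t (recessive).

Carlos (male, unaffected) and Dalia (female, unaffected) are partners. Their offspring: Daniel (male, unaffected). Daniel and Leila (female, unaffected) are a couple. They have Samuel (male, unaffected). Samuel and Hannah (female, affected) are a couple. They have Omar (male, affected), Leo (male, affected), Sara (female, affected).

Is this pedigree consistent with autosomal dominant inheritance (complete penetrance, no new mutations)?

A consistent assignment under autosomal dominant exists: Carlos tt, Dalia tt, Daniel tt, Leila tt, Samuel tt, Hannah TT, Omar Tt, Leo Tt, Sara Tt.
In this assignment every recorded phenotype matches its genotype and every non-founder's genotype is obtainable from its parents' genotypes, so the pedigree is consistent.

Yes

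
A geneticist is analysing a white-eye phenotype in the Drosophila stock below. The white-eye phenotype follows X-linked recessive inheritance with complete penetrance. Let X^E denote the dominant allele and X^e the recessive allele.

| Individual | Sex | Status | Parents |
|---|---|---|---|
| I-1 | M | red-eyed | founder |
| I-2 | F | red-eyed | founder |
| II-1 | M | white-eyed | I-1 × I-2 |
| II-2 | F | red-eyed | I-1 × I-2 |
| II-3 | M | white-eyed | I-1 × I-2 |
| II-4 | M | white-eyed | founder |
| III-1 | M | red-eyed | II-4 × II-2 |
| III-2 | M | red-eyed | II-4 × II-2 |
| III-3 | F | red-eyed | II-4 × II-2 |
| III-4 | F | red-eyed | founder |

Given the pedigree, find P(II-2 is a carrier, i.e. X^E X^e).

I-1 is red-eyed, so I-1 is X^E Y.
I-2 is red-eyed so carries E and passed e to II-1 (X^e Y), so I-2 is X^E X^e.
Their cross gives offspring ratios 1/2 X^E X^E : 1/2 X^E X^e. Conditioning on II-2 being red-eyed, P(X^E X^e) = 1/2 / 1 = 1/2 before taking II-2's own offspring into account.
II-4 is white-eyed, so II-4 is X^e Y.
Now use II-2's offspring. Probability of each recorded status — red-eyed son III-1: 1/2 if II-2 is X^E X^e, 1 if X^E X^E; red-eyed son III-2: 1/2 if II-2 is X^E X^e, 1 if X^E X^E; red-eyed daughter III-3: 1/2 if II-2 is X^E X^e, 1 if X^E X^E.
Bayes: P(X^E X^e) = 1/2·1/8 / (1/2·1/8 + 1/2·1) = 1/9.

1/9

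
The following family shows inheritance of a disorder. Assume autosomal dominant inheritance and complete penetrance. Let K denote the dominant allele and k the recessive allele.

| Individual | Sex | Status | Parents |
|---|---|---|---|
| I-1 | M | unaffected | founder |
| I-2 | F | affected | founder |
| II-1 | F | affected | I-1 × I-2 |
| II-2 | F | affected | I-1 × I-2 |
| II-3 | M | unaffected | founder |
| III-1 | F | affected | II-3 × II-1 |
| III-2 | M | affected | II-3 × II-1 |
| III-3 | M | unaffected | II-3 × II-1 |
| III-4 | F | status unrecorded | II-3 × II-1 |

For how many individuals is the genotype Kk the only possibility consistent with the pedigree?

Obligate heterozygotes: II-1 is affected so carries K and received k from I-1 (kk), so II-1 is Kk; II-2 is affected so carries K and received k from I-1 (kk), so II-2 is Kk; III-1 is affected so carries K and received k from II-3 (kk), so III-1 is Kk; III-2 is affected so carries K and received k from II-3 (kk), so III-2 is Kk.
Every other individual is either homozygous by phenotype or has at least one consistent homozygous assignment, so the count is 4.

4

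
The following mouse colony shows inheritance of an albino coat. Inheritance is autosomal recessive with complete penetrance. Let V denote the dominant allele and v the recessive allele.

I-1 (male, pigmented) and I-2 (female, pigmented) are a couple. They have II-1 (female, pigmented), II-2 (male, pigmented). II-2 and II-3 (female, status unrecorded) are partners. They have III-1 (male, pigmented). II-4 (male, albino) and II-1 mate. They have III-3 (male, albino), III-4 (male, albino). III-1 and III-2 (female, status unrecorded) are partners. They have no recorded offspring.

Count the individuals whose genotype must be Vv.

1

Obligate heterozygotes: II-1 is pigmented so carries V and passed v to III-3 (vv), so II-1 is Vv.
Every other individual is either homozygous by phenotype or has at least one consistent homozygous assignment, so the count is 1.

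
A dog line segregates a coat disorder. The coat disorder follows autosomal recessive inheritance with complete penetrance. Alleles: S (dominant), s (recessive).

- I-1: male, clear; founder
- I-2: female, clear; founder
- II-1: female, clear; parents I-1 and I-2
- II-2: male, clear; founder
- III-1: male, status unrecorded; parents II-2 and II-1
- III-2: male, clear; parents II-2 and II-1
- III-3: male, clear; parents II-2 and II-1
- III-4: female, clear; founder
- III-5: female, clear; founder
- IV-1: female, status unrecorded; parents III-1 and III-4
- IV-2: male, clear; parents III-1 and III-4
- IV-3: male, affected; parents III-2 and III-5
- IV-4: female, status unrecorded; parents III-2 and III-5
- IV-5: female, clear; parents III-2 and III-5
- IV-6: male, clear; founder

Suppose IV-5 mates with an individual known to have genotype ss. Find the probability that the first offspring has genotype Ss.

III-2 is clear so carries S and passed s to IV-3 (ss), so III-2 is Ss.
III-5 is clear so carries S and passed s to IV-3 (ss), so III-5 is Ss.
IV-5 is a clear offspring of III-2 (Ss) × III-5 (Ss), whose cross gives 1/4 SS : 1/2 Ss : 1/4 ss; conditioning on being clear, IV-5 is SS with probability 1/3, Ss with probability 2/3.
Summing over parental genotype combinations, P(offspring has genotype Ss) = 1/3·1 + 2/3·1/2 = 2/3.

2/3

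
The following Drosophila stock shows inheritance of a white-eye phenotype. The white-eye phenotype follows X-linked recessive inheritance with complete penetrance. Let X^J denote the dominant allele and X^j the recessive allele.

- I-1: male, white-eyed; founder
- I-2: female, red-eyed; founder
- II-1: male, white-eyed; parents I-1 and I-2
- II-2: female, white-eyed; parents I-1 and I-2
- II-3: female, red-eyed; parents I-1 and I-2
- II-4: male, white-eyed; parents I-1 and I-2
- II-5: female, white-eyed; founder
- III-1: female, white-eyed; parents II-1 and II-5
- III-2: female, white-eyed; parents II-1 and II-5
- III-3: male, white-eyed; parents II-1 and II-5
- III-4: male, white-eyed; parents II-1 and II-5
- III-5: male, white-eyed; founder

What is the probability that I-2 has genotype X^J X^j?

1

I-2 is red-eyed so carries J and passed j to II-1 (X^j Y), so I-2 is X^J X^j, giving P(X^J X^j) = 1.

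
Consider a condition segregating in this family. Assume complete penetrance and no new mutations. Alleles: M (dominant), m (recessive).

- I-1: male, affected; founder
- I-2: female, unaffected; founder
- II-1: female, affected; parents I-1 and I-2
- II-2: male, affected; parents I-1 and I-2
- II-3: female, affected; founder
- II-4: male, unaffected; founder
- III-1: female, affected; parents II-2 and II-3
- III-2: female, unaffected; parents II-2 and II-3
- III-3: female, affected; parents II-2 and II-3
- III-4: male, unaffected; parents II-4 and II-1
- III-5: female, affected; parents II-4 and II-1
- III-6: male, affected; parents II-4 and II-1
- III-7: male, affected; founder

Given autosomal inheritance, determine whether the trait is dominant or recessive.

dominant

II-2 and II-3 are both affected yet have an unaffected child III-2. Under a recessive model two affected parents are homozygous and every child would be affected, so the trait cannot be recessive.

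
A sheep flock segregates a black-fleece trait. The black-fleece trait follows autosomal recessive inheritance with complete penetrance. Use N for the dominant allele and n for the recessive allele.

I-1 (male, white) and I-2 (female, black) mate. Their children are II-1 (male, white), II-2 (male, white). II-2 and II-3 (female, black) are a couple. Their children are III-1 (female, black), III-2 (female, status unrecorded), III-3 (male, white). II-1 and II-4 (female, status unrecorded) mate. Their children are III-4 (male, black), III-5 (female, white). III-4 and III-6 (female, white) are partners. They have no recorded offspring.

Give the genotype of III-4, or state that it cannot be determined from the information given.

III-4 is black, so III-4 is nn.

nn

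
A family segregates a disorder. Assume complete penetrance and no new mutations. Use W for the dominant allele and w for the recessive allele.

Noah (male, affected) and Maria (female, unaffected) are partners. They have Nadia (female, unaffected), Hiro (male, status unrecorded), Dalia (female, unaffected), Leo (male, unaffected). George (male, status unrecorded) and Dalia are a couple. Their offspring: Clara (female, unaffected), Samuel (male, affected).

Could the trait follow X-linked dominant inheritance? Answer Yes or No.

No

Under X-linked dominant, Nadia (unaffected, female) cannot arise from Noah (affected) × Maria (unaffected).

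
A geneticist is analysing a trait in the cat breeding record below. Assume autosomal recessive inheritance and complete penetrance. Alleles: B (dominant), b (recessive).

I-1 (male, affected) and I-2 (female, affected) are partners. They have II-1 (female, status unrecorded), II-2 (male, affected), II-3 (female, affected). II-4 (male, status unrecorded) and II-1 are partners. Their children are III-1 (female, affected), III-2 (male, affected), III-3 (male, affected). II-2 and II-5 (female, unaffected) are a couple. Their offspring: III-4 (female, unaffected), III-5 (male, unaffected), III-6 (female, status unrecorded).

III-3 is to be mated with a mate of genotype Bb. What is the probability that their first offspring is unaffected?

1/2

III-3 is affected, so III-3 is bb.
The cross gives 1/2 Bb : 1/2 bb, so P(offspring is unaffected) = 1/2.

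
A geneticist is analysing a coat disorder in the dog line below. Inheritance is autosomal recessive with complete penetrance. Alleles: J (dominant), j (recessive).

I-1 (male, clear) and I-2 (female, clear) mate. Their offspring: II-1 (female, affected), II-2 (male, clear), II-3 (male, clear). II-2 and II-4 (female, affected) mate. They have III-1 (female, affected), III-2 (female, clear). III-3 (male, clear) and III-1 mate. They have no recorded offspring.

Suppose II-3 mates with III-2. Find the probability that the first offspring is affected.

1/6

I-1 is clear so carries J and passed j to II-1 (jj), so I-1 is Jj.
I-2 is clear so carries J and passed j to II-1 (jj), so I-2 is Jj.
II-3 is a clear offspring of I-1 (Jj) × I-2 (Jj), whose cross gives 1/4 JJ : 1/2 Jj : 1/4 jj; conditioning on being clear, II-3 is JJ with probability 1/3, Jj with probability 2/3.
III-2 is clear so carries J and received j from II-4 (jj), so III-2 is Jj.
Summing over parental genotype combinations, P(offspring is affected) = 2/3·1/4 = 1/6.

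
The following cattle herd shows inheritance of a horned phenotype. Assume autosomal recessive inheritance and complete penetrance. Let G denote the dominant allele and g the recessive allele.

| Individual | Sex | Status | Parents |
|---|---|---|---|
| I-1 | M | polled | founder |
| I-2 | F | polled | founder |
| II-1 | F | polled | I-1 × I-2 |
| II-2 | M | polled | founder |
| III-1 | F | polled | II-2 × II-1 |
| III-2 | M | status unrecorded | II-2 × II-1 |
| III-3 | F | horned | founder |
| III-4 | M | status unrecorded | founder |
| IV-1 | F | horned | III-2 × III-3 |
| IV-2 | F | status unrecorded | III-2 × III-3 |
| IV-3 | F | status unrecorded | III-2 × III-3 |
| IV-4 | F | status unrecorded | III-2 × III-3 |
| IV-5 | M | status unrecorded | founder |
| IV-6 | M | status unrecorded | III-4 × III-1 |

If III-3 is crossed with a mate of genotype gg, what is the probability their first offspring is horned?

III-3 is horned, so III-3 is gg.
The cross gives 1 gg, so P(offspring is horned) = 1.

1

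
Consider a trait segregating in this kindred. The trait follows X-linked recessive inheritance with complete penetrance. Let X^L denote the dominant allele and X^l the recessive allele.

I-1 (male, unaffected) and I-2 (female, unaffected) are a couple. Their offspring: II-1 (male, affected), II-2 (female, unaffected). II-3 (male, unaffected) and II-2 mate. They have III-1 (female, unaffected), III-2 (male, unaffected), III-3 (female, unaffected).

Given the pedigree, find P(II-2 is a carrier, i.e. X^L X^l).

I-1 is unaffected, so I-1 is X^L Y.
I-2 is unaffected so carries L and passed l to II-1 (X^l Y), so I-2 is X^L X^l.
Their cross gives offspring ratios 1/2 X^L X^L : 1/2 X^L X^l. Conditioning on II-2 being unaffected, P(X^L X^l) = 1/2 / 1 = 1/2 before taking II-2's own offspring into account.
II-3 is unaffected, so II-3 is X^L Y.
Now use II-2's offspring. Probability of each recorded status — unaffected son III-2: 1/2 if II-2 is X^L X^l, 1 if X^L X^L. (III-1, III-3: equally likely either way, so uninformative.)
Bayes: P(X^L X^l) = 1/2·1/2 / (1/2·1/2 + 1/2·1) = 1/3.

1/3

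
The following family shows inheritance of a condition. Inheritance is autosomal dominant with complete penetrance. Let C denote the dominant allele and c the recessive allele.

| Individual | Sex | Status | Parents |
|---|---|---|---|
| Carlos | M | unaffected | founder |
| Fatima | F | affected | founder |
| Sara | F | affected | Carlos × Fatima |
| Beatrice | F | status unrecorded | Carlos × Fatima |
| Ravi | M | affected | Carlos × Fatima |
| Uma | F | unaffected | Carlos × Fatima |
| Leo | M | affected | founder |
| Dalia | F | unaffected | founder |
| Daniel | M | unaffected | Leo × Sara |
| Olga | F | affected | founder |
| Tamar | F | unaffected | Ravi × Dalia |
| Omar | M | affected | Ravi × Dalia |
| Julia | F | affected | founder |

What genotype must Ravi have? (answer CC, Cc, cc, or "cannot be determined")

From phenotype alone, Ravi is CC or Cc.
Ravi is affected so carries C and received c from Carlos (cc), so Ravi is Cc.

Cc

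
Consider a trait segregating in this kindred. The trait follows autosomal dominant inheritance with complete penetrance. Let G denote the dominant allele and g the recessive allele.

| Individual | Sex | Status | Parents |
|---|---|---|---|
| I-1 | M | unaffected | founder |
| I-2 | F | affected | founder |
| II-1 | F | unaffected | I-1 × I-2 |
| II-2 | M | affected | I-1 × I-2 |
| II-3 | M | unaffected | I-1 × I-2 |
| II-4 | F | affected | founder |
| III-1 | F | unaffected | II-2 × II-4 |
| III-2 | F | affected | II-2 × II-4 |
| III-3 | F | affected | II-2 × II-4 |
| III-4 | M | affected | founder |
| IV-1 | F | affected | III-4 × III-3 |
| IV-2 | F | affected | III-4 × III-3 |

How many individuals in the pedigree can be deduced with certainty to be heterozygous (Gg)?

3

Obligate heterozygotes: I-2 is affected so carries G and passed g to II-1 (gg), so I-2 is Gg; II-2 is affected so carries G and received g from I-1 (gg), so II-2 is Gg; II-4 is affected so carries G and passed g to III-1 (gg), so II-4 is Gg.
Every other individual is either homozygous by phenotype or has at least one consistent homozygous assignment, so the count is 3.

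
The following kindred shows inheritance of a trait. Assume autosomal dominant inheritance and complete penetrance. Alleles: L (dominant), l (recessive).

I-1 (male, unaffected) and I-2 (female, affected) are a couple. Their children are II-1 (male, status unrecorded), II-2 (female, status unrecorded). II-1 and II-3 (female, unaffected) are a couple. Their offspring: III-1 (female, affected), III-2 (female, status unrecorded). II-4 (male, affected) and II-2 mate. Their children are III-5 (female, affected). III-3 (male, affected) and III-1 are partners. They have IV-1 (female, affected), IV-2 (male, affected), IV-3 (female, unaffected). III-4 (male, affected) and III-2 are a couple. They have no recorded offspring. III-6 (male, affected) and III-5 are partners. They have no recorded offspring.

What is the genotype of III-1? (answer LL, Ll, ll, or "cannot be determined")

Ll

From phenotype alone, III-1 is LL or Ll.
III-1 is affected so carries L and received l from II-3 (ll), so III-1 is Ll.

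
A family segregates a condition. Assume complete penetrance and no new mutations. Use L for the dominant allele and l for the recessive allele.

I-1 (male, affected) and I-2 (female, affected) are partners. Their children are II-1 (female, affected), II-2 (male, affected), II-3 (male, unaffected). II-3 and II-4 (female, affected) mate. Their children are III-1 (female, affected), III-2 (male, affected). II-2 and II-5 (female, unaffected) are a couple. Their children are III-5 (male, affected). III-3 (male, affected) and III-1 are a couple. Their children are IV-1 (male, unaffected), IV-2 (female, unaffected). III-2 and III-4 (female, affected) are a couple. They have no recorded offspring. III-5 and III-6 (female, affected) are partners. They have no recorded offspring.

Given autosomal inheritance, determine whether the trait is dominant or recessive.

dominant

I-1 and I-2 are both affected yet have an unaffected child II-3. Under a recessive model two affected parents are homozygous and every child would be affected, so the trait cannot be recessive.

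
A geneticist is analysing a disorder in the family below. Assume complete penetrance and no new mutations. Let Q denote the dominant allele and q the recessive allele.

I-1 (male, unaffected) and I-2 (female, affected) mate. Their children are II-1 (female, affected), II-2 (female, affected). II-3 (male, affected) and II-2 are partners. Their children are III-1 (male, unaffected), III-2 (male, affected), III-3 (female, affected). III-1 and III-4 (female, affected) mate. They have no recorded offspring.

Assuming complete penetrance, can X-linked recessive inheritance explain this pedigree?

Under X-linked recessive, II-1 (affected, female) cannot arise from I-1 (unaffected) × I-2 (affected).

No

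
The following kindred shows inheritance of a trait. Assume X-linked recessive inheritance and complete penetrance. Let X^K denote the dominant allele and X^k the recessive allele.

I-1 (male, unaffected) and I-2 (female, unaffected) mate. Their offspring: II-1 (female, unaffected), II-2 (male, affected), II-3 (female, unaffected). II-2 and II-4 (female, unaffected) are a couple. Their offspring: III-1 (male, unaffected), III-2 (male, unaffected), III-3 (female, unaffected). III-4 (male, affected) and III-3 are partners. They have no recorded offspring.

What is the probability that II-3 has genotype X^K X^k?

I-1 is unaffected, so I-1 is X^K Y.
I-2 is unaffected so carries K and passed k to II-2 (X^k Y), so I-2 is X^K X^k.
Their cross gives offspring ratios 1/2 X^K X^K : 1/2 X^K X^k. Conditioning on II-3 being unaffected, P(X^K X^k) = 1/2 / 1 = 1/2.

1/2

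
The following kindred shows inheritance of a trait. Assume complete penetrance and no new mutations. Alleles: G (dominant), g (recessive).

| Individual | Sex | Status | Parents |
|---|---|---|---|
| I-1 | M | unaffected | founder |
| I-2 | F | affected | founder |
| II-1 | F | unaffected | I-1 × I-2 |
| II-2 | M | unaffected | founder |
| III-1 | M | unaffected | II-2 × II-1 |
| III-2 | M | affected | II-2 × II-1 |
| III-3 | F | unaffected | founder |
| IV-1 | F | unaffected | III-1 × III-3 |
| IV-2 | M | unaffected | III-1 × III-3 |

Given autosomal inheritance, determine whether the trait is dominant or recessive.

recessive

II-2 and II-1 are both unaffected yet have an affected child III-2. Under dominance, an affected child requires at least one affected parent, so the trait cannot be dominant.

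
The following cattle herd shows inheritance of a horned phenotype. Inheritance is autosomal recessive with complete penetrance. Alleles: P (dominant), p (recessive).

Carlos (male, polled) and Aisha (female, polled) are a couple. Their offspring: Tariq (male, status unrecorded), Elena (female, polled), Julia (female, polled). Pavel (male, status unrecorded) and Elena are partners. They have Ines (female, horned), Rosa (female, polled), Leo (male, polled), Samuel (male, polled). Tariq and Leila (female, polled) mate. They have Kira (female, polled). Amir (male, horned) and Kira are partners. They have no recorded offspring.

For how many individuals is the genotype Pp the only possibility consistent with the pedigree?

Obligate heterozygotes: Elena is polled so carries P and passed p to Ines (pp), so Elena is Pp.
Every other individual is either homozygous by phenotype or has at least one consistent homozygous assignment, so the count is 1.

1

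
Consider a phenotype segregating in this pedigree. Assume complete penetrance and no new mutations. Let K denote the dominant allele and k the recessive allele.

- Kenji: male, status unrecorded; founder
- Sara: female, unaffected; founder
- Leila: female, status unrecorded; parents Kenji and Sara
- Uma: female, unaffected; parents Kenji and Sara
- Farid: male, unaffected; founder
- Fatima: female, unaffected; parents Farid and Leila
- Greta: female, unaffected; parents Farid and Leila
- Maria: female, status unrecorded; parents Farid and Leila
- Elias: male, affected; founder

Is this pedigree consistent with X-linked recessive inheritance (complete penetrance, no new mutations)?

A consistent assignment under X-linked recessive exists: Kenji X^K Y, Sara X^K X^K, Leila X^K X^K, Uma X^K X^K, Farid X^K Y, Fatima X^K X^K, Greta X^K X^K, Maria X^K X^K, Elias X^k Y.
In this assignment every recorded phenotype matches its genotype and every non-founder's genotype is obtainable from its parents' genotypes, so the pedigree is consistent.

Yes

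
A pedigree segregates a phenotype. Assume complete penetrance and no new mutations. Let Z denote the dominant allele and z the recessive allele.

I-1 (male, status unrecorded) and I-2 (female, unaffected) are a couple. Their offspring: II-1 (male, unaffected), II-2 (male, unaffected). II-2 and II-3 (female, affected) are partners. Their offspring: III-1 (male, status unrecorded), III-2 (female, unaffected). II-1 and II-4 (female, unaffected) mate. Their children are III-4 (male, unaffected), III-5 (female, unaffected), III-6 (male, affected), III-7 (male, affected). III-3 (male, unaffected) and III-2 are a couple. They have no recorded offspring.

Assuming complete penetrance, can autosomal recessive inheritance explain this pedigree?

A consistent assignment under autosomal recessive exists: I-1 ZZ, I-2 Zz, II-1 Zz, II-2 ZZ, II-3 zz, II-4 Zz, III-1 Zz, III-2 Zz, III-3 ZZ, III-4 ZZ, III-5 ZZ, III-6 zz, III-7 zz.
In this assignment every recorded phenotype matches its genotype and every non-founder's genotype is obtainable from its parents' genotypes, so the pedigree is consistent.

Yes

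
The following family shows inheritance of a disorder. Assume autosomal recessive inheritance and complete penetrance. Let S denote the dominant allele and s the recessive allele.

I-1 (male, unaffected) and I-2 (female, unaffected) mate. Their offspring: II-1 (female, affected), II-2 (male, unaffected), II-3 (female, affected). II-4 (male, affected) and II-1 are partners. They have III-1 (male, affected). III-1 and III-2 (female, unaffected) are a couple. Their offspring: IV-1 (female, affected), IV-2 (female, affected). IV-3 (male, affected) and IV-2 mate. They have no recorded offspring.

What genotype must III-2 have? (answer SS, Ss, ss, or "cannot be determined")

From phenotype alone, III-2 is SS or Ss.
III-2 is unaffected so carries S and passed s to IV-1 (ss), so III-2 is Ss.

Ss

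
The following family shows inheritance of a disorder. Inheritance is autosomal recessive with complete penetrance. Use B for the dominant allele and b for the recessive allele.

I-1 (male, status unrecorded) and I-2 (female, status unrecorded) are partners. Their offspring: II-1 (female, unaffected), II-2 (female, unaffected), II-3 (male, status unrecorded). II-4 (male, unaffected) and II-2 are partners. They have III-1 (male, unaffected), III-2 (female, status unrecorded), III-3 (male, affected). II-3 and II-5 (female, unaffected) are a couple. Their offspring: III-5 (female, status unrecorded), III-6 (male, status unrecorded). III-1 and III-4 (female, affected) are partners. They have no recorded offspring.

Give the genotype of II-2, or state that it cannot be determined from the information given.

From phenotype alone, II-2 is BB or Bb.
II-2 is unaffected so carries B and passed b to III-3 (bb), so II-2 is Bb.

Bb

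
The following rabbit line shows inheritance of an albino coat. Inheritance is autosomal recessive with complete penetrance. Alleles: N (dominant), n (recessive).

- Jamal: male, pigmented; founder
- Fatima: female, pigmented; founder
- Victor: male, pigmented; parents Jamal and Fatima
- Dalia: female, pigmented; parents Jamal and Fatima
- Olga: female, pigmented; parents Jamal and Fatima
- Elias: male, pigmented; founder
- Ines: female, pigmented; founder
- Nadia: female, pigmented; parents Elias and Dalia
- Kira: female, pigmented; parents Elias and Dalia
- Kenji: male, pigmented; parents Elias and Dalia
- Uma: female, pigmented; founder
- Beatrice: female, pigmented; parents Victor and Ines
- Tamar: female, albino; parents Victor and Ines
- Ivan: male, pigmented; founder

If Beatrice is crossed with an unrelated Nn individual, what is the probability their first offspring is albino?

Victor is pigmented so carries N and passed n to Tamar (nn), so Victor is Nn.
Ines is pigmented so carries N and passed n to Tamar (nn), so Ines is Nn.
Beatrice is a pigmented offspring of Victor (Nn) × Ines (Nn), whose cross gives 1/4 NN : 1/2 Nn : 1/4 nn; conditioning on being pigmented, Beatrice is NN with probability 1/3, Nn with probability 2/3.
Summing over parental genotype combinations, P(offspring is albino) = 2/3·1/4 = 1/6.

1/6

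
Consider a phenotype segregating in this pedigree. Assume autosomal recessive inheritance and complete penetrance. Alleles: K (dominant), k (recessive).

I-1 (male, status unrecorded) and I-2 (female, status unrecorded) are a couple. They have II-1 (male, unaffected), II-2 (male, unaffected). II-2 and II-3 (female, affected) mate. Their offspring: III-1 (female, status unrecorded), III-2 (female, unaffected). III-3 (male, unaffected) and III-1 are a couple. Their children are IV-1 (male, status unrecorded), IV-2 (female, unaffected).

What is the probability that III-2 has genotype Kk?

III-2 is unaffected so carries K and received k from II-3 (kk), so III-2 is Kk, giving P(Kk) = 1.

1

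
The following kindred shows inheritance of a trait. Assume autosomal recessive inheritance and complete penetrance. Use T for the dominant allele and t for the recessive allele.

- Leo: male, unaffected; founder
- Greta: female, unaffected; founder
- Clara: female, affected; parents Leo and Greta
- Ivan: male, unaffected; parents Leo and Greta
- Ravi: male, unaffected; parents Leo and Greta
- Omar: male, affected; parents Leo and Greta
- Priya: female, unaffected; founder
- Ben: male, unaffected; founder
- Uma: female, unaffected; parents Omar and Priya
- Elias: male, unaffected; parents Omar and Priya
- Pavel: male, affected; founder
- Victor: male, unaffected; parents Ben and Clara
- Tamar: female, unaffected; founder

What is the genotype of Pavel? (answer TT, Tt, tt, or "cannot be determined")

Pavel is affected, so Pavel is tt.

tt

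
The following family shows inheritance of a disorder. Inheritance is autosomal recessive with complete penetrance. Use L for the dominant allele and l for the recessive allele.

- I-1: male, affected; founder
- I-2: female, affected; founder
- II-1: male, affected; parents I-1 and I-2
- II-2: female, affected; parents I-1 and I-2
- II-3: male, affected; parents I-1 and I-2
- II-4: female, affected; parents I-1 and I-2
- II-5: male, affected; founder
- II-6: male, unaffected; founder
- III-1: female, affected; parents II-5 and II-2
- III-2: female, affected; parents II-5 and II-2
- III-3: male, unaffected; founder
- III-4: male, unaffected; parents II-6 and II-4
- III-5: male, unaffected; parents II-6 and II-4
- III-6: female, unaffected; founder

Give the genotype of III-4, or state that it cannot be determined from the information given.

Ll

From phenotype alone, III-4 is LL or Ll.
III-4 is unaffected so carries L and received l from II-4 (ll), so III-4 is Ll.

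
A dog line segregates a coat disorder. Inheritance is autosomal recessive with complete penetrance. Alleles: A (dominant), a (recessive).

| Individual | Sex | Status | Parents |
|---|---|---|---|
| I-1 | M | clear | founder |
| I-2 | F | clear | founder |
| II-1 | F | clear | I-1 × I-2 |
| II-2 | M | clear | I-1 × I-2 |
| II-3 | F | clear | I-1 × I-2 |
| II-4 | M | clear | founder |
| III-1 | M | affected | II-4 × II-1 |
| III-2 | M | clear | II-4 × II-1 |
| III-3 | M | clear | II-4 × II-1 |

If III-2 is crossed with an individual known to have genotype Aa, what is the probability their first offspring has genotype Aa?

II-4 is clear so carries A and passed a to III-1 (aa), so II-4 is Aa.
II-1 is clear so carries A and passed a to III-1 (aa), so II-1 is Aa.
III-2 is a clear offspring of II-4 (Aa) × II-1 (Aa), whose cross gives 1/4 AA : 1/2 Aa : 1/4 aa; conditioning on being clear, III-2 is AA with probability 1/3, Aa with probability 2/3.
Summing over parental genotype combinations, P(offspring has genotype Aa) = 1/3·1/2 + 2/3·1/2 = 1/2.

1/2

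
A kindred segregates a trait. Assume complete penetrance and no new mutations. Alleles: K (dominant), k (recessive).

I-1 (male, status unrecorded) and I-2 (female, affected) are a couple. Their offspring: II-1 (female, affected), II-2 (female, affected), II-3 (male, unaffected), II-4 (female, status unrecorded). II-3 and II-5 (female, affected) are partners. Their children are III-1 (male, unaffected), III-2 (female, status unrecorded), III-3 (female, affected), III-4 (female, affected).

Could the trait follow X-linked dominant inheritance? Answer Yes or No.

Yes

A consistent assignment under X-linked dominant exists: I-1 X^K Y, I-2 X^K X^k, II-1 X^K X^K, II-2 X^K X^K, II-3 X^k Y, II-4 X^K X^K, II-5 X^K X^k, III-1 X^k Y, III-2 X^K X^k, III-3 X^K X^k, III-4 X^K X^k.
In this assignment every recorded phenotype matches its genotype and every non-founder's genotype is obtainable from its parents' genotypes, so the pedigree is consistent.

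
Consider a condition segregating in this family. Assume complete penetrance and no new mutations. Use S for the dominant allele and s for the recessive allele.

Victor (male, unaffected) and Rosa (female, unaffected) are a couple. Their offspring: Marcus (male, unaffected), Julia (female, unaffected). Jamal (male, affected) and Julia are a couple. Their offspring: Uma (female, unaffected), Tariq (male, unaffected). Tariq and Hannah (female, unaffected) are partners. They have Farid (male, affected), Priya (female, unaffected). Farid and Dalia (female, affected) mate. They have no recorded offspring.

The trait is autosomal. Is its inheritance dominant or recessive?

Tariq and Hannah are both unaffected yet have an affected child Farid. Under dominance, an affected child requires at least one affected parent, so the trait cannot be dominant.

recessive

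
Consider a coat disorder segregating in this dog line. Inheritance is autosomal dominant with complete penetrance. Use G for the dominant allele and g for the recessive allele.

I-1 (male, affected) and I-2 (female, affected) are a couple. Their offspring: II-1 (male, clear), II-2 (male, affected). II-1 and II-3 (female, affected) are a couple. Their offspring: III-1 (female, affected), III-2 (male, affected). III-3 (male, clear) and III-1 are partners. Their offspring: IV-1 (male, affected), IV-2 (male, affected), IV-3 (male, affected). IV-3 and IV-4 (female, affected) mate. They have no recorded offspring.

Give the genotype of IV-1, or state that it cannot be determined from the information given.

Gg

From phenotype alone, IV-1 is GG or Gg.
IV-1 is affected so carries G and received g from III-3 (gg), so IV-1 is Gg.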